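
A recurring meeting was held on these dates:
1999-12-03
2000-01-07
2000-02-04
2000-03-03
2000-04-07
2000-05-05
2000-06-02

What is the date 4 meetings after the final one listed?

2000-10-06

All dates are Fridays, 35, 28, 28, 35, 28, 28 days apart.
Specifically, the 1st Friday of each month.
July 2000 — 1st Friday is 2000-07-07.
1st Friday of August 2000: 2000-08-04.
September 2000 — 1st Friday is 2000-09-01.
1st Friday of October 2000: 2000-10-06.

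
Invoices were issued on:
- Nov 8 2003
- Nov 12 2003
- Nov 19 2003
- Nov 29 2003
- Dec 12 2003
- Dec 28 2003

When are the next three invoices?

Jan 16 2004, Feb 7 2004, Mar 3 2004

Intervals are 4, 7, 10, 13, 16 days — an arithmetic progression with common difference 3.
Next gap: 19 days. Dec 28 2003 + 19 days = Jan 16 2004.
Next gap: 22 days. Jan 16 2004 + 22 days = Feb 7 2004.
Next gap: 25 days. Feb 7 2004 + 25 days = Mar 3 2004.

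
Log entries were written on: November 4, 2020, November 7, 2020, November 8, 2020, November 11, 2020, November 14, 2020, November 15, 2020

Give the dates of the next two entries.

November 18, 2020; November 21, 2020

The gap pattern 3, 1, 3, 3, 1 repeats every 3 events.
These are the Wednesdays, Saturdays and Sundays of each week.
The following Wednesday is November 18, 2020.
The following Saturday is November 21, 2020.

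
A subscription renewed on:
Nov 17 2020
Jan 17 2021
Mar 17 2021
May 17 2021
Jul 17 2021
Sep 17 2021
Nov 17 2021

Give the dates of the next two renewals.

The day-of-month is always 17 (61, 59, 61, 61, 62, 61 days between events).
So this recurs on the 17th of every 2 months.
January 2022: Jan 17 2022.
Next: March 2022 → Mar 17 2022.

Jan 17 2022, Mar 17 2022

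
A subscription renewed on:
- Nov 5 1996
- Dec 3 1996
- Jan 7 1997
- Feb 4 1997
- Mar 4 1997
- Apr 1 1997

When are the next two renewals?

May 6 1997, Jun 3 1997

Gaps: 28, 35, 28, 28, 28 days — a mix of 28 and 35. Every date is a Tuesday.
Each is the 1st Tuesday of its month.
1st Tuesday of May 1997: May 6 1997.
1st Tuesday of June 1997: Jun 3 1997.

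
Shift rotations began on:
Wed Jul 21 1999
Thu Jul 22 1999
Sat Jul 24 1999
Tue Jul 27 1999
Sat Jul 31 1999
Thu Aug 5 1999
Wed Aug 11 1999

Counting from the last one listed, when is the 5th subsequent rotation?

The spacing grows by 1 each time: 1, 2, 3, 4, 5, 6 days.
Next gap: 7 days. Wed Aug 11 1999 + 7 days = Wed Aug 18 1999.
Next gap: 8 days. Wed Aug 18 1999 + 8 days = Thu Aug 26 1999.
Next gap: 9 days. Thu Aug 26 1999 + 9 days = Sat Sep 4 1999.
Next gap: 10 days. Sat Sep 4 1999 + 10 days = Tue Sep 14 1999.
Next gap: 11 days. Tue Sep 14 1999 + 11 days = Sat Sep 25 1999.

Sat Sep 25 1999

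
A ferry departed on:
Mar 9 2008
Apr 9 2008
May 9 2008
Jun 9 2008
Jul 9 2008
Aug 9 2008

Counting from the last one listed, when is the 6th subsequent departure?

Feb 9 2009

Gaps: 31, 30, 31, 30, 31 days — not constant. Every event is on the 9th of the month.
Pattern: the 9th of each month.
September 2008: Sep 9 2008.
Next: October 2008 → Oct 9 2008.
Next: November 2008 → Nov 9 2008.
December 2008: Dec 9 2008.
January 2009: Jan 9 2009.
Next: February 2009 → Feb 9 2009.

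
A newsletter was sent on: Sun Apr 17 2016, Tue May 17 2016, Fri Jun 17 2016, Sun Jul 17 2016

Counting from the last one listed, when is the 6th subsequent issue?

Tue Jan 17 2017

Gaps: 30, 31, 30 days — not constant. Every event is on the 17th of the month.
Pattern: the 17th of each month.
Next: August 2016 → Wed Aug 17 2016.
Next: September 2016 → Sat Sep 17 2016.
October 2016: Mon Oct 17 2016.
Next: November 2016 → Thu Nov 17 2016.
Next: December 2016 → Sat Dec 17 2016.
Next: January 2017 → Tue Jan 17 2017.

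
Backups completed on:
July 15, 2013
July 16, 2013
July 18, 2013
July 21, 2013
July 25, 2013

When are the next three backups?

July 30, 2013; August 5, 2013; August 12, 2013

Gaps: 1, 2, 3, 4 days — each gap is 1 larger than the previous one.
Next gap: 5 days. July 25, 2013 + 5 days = July 30, 2013.
Next gap: 6 days. July 30, 2013 + 6 days = August 5, 2013.
Next gap: 7 days. August 5, 2013 + 7 days = August 12, 2013.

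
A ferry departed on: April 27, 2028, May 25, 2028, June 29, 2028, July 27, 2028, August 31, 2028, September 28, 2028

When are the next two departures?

October 26, 2028; November 30, 2028

All Thursdays; the gaps (28, 35, 28, 35, 28) vary with month length.
This is the last Thursday of each month.
Last Thursday of October 2028: October 26, 2028.
Last Thursday of November 2028: November 30, 2028.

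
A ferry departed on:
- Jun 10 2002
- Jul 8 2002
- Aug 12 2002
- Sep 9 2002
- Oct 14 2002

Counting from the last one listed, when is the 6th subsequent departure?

All dates are Mondays, 28, 35, 28, 35 days apart.
Specifically, the 2nd Monday of each month.
2nd Monday of November 2002: Nov 11 2002.
December 2002 — 2nd Monday is Dec 9 2002.
2nd Monday of January 2003: Jan 13 2003.
February 2003 — 2nd Monday is Feb 10 2003.
March 2003 — 2nd Monday is Mar 10 2003.
April 2003 — 2nd Monday is Apr 14 2003.

Apr 14 2003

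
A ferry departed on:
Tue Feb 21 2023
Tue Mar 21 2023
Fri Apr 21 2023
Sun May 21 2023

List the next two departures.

Wed Jun 21 2023, Fri Jul 21 2023

The day-of-month is always 21 (28, 31, 30 days between events).
So this recurs on the 21st of each month.
Next: June 2023 → Wed Jun 21 2023.
Next: July 2023 → Fri Jul 21 2023.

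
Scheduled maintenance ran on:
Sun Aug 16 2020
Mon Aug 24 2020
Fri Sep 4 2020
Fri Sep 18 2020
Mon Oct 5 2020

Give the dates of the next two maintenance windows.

Sun Oct 25 2020, Tue Nov 17 2020

Gaps: 8, 11, 14, 17 days — each gap is 3 larger than the previous one.
Next gap: 20 days. Mon Oct 5 2020 + 20 days = Sun Oct 25 2020.
Next gap: 23 days. Sun Oct 25 2020 + 23 days = Tue Nov 17 2020.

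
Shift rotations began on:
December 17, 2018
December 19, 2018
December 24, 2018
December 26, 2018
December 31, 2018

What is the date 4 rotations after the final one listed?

Every event lands on a Monday or Wednesday (gaps cycle 2, 5, 2, 5).
So the schedule is: every Monday and Wednesday.
The following Wednesday is January 2, 2019.
The following Monday is January 7, 2019.
The following Wednesday is January 9, 2019.
The following Monday is January 14, 2019.

January 14, 2019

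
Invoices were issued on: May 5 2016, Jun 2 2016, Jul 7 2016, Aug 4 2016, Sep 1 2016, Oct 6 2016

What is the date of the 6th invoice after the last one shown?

Apr 6 2017

These are Thursdays at 28- or 35-day spacing (28, 35, 28, 28, 35).
The pattern: 1st Thursday of the month.
1st Thursday of November 2016: Nov 3 2016.
1st Thursday of December 2016: Dec 1 2016.
1st Thursday of January 2017: Jan 5 2017.
February 2017 — 1st Thursday is Feb 2 2017.
1st Thursday of March 2017: Mar 2 2017.
April 2017 — 1st Thursday is Apr 6 2017.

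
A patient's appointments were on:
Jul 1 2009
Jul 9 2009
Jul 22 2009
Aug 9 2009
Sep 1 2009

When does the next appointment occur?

Sep 29 2009

Gaps: 8, 13, 18, 23 days — each gap is 5 larger than the previous one.
Next gap: 28 days. Sep 1 2009 + 28 days = Sep 29 2009.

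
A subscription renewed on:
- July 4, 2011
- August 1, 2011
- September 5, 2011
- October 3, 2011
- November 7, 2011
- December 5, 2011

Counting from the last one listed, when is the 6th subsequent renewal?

June 4, 2012

Gaps: 28, 35, 28, 35, 28 days — a mix of 28 and 35. Every date is a Monday.
Each is the 1st Monday of its month.
1st Monday of January 2012: January 2, 2012.
1st Monday of February 2012: February 6, 2012.
March 2012 — 1st Monday is March 5, 2012.
April 2012 — 1st Monday is April 2, 2012.
May 2012 — 1st Monday is May 7, 2012.
June 2012 — 1st Monday is June 4, 2012.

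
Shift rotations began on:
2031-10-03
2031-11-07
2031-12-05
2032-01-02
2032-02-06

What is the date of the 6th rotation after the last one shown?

2032-08-06

These are Fridays at 28- or 35-day spacing (35, 28, 28, 35).
The pattern: 1st Friday of the month.
1st Friday of March 2032: 2032-03-05.
1st Friday of April 2032: 2032-04-02.
May 2032 — 1st Friday is 2032-05-07.
June 2032 — 1st Friday is 2032-06-04.
July 2032 — 1st Friday is 2032-07-02.
August 2032 — 1st Friday is 2032-08-06.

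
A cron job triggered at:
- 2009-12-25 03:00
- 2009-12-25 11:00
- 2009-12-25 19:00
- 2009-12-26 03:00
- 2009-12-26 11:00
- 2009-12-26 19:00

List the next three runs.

The interval is a steady 8 hours (8, 8, 8, 8, 8).
2009-12-26 19:00 + 8 h = 2009-12-27 03:00.
2009-12-27 03:00 + 8 h = 2009-12-27 11:00.
2009-12-27 11:00 + 8 h = 2009-12-27 19:00.

2009-12-27 03:00, 2009-12-27 11:00, 2009-12-27 19:00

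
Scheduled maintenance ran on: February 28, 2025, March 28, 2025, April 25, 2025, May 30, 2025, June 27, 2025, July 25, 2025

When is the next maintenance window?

August 29, 2025

Every date is a Friday; gaps 28, 28, 35, 28, 28 days.
Each is the last Friday of its month (at least one falls on the 29th or later, ruling out '4th Friday').
August 2025 ends with Friday August 29, 2025.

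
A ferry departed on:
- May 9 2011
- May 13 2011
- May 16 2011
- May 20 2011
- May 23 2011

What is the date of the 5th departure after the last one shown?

The gap pattern 4, 3, 4, 3 repeats every 2 events.
These are the Mondays and Fridays of each week.
The following Friday is May 27 2011.
The following Monday is May 30 2011.
Next Friday: Jun 3 2011.
The following Monday is Jun 6 2011.
Next Friday: Jun 10 2011.

Jun 10 2011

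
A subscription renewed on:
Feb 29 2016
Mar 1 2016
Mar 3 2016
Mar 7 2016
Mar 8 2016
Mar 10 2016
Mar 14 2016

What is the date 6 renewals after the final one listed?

Mar 28 2016

The gap pattern 1, 2, 4, 1, 2, 4 repeats every 3 events.
These are the Mondays, Tuesdays and Thursdays of each week.
Next Tuesday: Mar 15 2016.
Next Thursday: Mar 17 2016.
The following Monday is Mar 21 2016.
Next Tuesday: Mar 22 2016.
The following Thursday is Mar 24 2016.
Next Monday: Mar 28 2016.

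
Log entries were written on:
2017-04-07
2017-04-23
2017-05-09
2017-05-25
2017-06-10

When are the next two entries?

2017-06-26, 2017-07-12

Gaps between consecutive events: 16, 16, 16, 16 days — a constant 16-day interval.
2017-06-10 + 16 days = 2017-06-26.
2017-06-26 + 16 days = 2017-07-12.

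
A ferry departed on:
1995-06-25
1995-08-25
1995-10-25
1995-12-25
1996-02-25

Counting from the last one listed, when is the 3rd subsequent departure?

Each date is the 25th; the gaps (61, 61, 61, 62) track the month lengths.
The rule is the 25th of every 2 months.
Next: April 1996 → 1996-04-25.
Next: June 1996 → 1996-06-25.
August 1996: 1996-08-25.

1996-08-25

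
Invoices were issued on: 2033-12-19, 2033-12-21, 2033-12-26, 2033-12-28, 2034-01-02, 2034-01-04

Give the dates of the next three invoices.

2034-01-09, 2034-01-11, 2034-01-16

Gaps: 2, 5, 2, 5, 2 days — not constant, but cyclic with period 2.
The events fall on every Monday and Wednesday.
Next Monday: 2034-01-09.
Next Wednesday: 2034-01-11.
Next Monday: 2034-01-16.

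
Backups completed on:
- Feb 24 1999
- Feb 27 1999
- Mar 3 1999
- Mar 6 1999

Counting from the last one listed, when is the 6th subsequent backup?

Mar 27 1999

Every event lands on a Wednesday or Saturday (gaps cycle 3, 4, 3).
So the schedule is: every Wednesday and Saturday.
The following Wednesday is Mar 10 1999.
The following Saturday is Mar 13 1999.
The following Wednesday is Mar 17 1999.
Next Saturday: Mar 20 1999.
Next Wednesday: Mar 24 1999.
Next Saturday: Mar 27 1999.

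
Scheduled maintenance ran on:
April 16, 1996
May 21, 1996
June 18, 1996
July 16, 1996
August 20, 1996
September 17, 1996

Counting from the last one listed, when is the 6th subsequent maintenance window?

Gaps: 35, 28, 28, 35, 28 days — a mix of 28 and 35. Every date is a Tuesday.
Each is the 3rd Tuesday of its month.
October 1996 — 3rd Tuesday is October 15, 1996.
3rd Tuesday of November 1996: November 19, 1996.
3rd Tuesday of December 1996: December 17, 1996.
3rd Tuesday of January 1997: January 21, 1997.
3rd Tuesday of February 1997: February 18, 1997.
3rd Tuesday of March 1997: March 18, 1997.

March 18, 1997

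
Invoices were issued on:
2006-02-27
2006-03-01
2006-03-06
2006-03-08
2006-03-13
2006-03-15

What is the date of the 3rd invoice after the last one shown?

Gaps: 2, 5, 2, 5, 2 days — not constant, but cyclic with period 2.
The events fall on every Monday and Wednesday.
The following Monday is 2006-03-20.
Next Wednesday: 2006-03-22.
The following Monday is 2006-03-27.

2006-03-27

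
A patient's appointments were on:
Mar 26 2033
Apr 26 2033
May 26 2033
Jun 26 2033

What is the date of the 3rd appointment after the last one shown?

Sep 26 2033

Each date is the 26th; the gaps (31, 30, 31) track the month lengths.
The rule is the 26th of each month.
Next: July 2033 → Jul 26 2033.
Next: August 2033 → Aug 26 2033.
September 2033: Sep 26 2033.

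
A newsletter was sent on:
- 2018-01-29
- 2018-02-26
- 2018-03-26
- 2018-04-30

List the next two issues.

2018-05-28, 2018-06-25

All Mondays; the gaps (28, 28, 35) vary with month length.
This is the last Monday of each month.
May 2018 ends with Monday 2018-05-28.
Last Monday of June 2018: 2018-06-25.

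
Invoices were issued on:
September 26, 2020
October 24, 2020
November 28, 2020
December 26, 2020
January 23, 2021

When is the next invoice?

February 27, 2021

All dates are Saturdays, 28, 35, 28, 28 days apart.
Specifically, the 4th Saturday of each month.
4th Saturday of February 2021: February 27, 2021.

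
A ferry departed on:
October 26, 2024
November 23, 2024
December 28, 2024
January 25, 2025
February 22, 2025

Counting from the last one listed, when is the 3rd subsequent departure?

May 24, 2025

Gaps: 28, 35, 28, 28 days — a mix of 28 and 35. Every date is a Saturday.
Each is the 4th Saturday of its month.
March 2025 — 4th Saturday is March 22, 2025.
April 2025 — 4th Saturday is April 26, 2025.
4th Saturday of May 2025: May 24, 2025.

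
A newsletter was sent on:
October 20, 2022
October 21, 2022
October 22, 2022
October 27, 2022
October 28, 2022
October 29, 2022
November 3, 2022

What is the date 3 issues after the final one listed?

November 10, 2022

Gaps: 1, 1, 5, 1, 1, 5 days — not constant, but cyclic with period 3.
The events fall on every Thursday, Friday and Saturday.
Next Friday: November 4, 2022.
Next Saturday: November 5, 2022.
The following Thursday is November 10, 2022.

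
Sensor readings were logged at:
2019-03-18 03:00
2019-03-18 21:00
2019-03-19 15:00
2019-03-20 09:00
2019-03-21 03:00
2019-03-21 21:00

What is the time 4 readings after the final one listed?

2019-03-24 21:00

Gaps: 18, 18, 18, 18, 18 hours — each event is 18 hours after the previous one.
2019-03-21 21:00 + 18 h = 2019-03-22 15:00.
2019-03-22 15:00 + 18 h = 2019-03-23 09:00.
2019-03-23 09:00 + 18 h = 2019-03-24 03:00.
2019-03-24 03:00 + 18 h = 2019-03-24 21:00.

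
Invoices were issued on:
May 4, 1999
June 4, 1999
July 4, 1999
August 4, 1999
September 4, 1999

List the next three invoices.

The day-of-month is always 4 (31, 30, 31, 31 days between events).
So this recurs on the 4th of each month.
Next: October 1999 → October 4, 1999.
Next: November 1999 → November 4, 1999.
Next: December 1999 → December 4, 1999.

October 4, 1999; November 4, 1999; December 4, 1999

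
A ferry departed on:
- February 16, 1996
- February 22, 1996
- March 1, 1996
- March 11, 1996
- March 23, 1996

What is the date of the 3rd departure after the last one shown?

The spacing grows by 2 each time: 6, 8, 10, 12 days.
Next gap: 14 days. March 23, 1996 + 14 days = April 6, 1996.
Next gap: 16 days. April 6, 1996 + 16 days = April 22, 1996.
Next gap: 18 days. April 22, 1996 + 18 days = May 10, 1996.

May 10, 1996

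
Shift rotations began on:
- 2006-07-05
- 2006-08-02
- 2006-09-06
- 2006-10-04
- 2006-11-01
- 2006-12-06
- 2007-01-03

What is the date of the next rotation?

2007-02-07

All dates are Wednesdays, 28, 35, 28, 28, 35, 28 days apart.
Specifically, the 1st Wednesday of each month.
February 2007 — 1st Wednesday is 2007-02-07.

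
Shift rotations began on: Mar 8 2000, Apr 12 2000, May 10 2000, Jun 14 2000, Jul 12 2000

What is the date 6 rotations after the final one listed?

Jan 10 2001

All dates are Wednesdays, 35, 28, 35, 28 days apart.
Specifically, the 2nd Wednesday of each month.
2nd Wednesday of August 2000: Aug 9 2000.
September 2000 — 2nd Wednesday is Sep 13 2000.
October 2000 — 2nd Wednesday is Oct 11 2000.
November 2000 — 2nd Wednesday is Nov 8 2000.
December 2000 — 2nd Wednesday is Dec 13 2000.
2nd Wednesday of January 2001: Jan 10 2001.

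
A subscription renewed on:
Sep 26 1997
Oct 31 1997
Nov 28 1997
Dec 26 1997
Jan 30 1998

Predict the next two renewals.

These are Fridays with 35, 28, 28, 35-day gaps.
Each is the final Friday of its month — Oct 31 1997 is past the 28th, so '4th Friday' doesn't fit.
February 1998 ends with Friday Feb 27 1998.
Last Friday of March 1998: Mar 27 1998.

Feb 27 1998, Mar 27 1998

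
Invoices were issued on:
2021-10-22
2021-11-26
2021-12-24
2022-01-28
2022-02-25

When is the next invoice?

2022-03-25

These are Fridays at 28- or 35-day spacing (35, 28, 35, 28).
The pattern: 4th Friday of the month.
March 2022 — 4th Friday is 2022-03-25.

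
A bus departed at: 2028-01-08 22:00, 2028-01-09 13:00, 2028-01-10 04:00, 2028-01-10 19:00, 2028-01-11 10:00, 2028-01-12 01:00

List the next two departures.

2028-01-12 16:00, 2028-01-13 07:00

The interval is a steady 15 hours (15, 15, 15, 15, 15).
2028-01-12 01:00 + 15 h = 2028-01-12 16:00.
2028-01-12 16:00 + 15 h = 2028-01-13 07:00.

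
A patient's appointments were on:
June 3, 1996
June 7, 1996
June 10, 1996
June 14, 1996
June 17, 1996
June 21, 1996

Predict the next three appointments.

Gaps: 4, 3, 4, 3, 4 days — not constant, but cyclic with period 2.
The events fall on every Monday and Friday.
Next Monday: June 24, 1996.
Next Friday: June 28, 1996.
Next Monday: July 1, 1996.

June 24, 1996; June 28, 1996; July 1, 1996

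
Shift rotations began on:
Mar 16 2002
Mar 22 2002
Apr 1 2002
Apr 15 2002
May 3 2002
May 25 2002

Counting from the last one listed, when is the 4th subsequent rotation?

Intervals are 6, 10, 14, 18, 22 days — an arithmetic progression with common difference 4.
Next gap: 26 days. May 25 2002 + 26 days = Jun 20 2002.
Next gap: 30 days. Jun 20 2002 + 30 days = Jul 20 2002.
Next gap: 34 days. Jul 20 2002 + 34 days = Aug 23 2002.
Next gap: 38 days. Aug 23 2002 + 38 days = Sep 30 2002.

Sep 30 2002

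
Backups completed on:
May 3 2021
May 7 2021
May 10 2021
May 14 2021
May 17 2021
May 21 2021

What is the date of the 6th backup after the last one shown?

Jun 11 2021

The gap pattern 4, 3, 4, 3, 4 repeats every 2 events.
These are the Mondays and Fridays of each week.
Next Monday: May 24 2021.
Next Friday: May 28 2021.
The following Monday is May 31 2021.
Next Friday: Jun 4 2021.
The following Monday is Jun 7 2021.
Next Friday: Jun 11 2021.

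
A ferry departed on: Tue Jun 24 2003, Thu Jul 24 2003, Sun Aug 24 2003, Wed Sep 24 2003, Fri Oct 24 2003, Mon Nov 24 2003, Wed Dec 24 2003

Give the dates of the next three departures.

Sat Jan 24 2004, Tue Feb 24 2004, Wed Mar 24 2004

Gaps: 30, 31, 31, 30, 31, 30 days — not constant. Every event is on the 24th of the month.
Pattern: the 24th of each month.
January 2004: Sat Jan 24 2004.
Next: February 2004 → Tue Feb 24 2004.
March 2004: Wed Mar 24 2004.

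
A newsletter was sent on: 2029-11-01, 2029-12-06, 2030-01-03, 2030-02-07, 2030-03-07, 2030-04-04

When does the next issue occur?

These are Thursdays at 28- or 35-day spacing (35, 28, 35, 28, 28).
The pattern: 1st Thursday of the month.
May 2030 — 1st Thursday is 2030-05-02.

2030-05-02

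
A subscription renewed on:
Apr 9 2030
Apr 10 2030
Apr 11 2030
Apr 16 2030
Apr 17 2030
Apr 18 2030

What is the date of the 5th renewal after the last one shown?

May 1 2030

Every event lands on a Tuesday or Wednesday or Thursday (gaps cycle 1, 1, 5, 1, 1).
So the schedule is: every Tuesday, Wednesday and Thursday.
Next Tuesday: Apr 23 2030.
Next Wednesday: Apr 24 2030.
Next Thursday: Apr 25 2030.
Next Tuesday: Apr 30 2030.
Next Wednesday: May 1 2030.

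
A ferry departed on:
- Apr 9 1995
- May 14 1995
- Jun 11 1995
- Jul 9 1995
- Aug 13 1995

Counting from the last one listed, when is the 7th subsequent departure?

Mar 10 1996

All dates are Sundays, 35, 28, 28, 35 days apart.
Specifically, the 2nd Sunday of each month.
September 1995 — 2nd Sunday is Sep 10 1995.
2nd Sunday of October 1995: Oct 8 1995.
November 1995 — 2nd Sunday is Nov 12 1995.
December 1995 — 2nd Sunday is Dec 10 1995.
January 1996 — 2nd Sunday is Jan 14 1996.
2nd Sunday of February 1996: Feb 11 1996.
2nd Sunday of March 1996: Mar 10 1996.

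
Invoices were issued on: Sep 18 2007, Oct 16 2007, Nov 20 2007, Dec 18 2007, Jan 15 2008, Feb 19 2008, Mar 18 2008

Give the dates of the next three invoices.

Apr 15 2008, May 20 2008, Jun 17 2008

Gaps: 28, 35, 28, 28, 35, 28 days — a mix of 28 and 35. Every date is a Tuesday.
Each is the 3rd Tuesday of its month.
April 2008 — 3rd Tuesday is Apr 15 2008.
3rd Tuesday of May 2008: May 20 2008.
3rd Tuesday of June 2008: Jun 17 2008.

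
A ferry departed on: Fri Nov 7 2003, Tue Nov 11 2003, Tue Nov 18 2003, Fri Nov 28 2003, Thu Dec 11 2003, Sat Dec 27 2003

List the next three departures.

Thu Jan 15 2004, Fri Feb 6 2004, Tue Mar 2 2004

Intervals are 4, 7, 10, 13, 16 days — an arithmetic progression with common difference 3.
Next gap: 19 days. Sat Dec 27 2003 + 19 days = Thu Jan 15 2004.
Next gap: 22 days. Thu Jan 15 2004 + 22 days = Fri Feb 6 2004.
Next gap: 25 days. Fri Feb 6 2004 + 25 days = Tue Mar 2 2004.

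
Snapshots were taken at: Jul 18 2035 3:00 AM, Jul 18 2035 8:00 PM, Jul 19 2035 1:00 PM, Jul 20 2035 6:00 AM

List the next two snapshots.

The interval is a steady 17 hours (17, 17, 17).
Jul 20 2035 6:00 AM + 17 h = Jul 20 2035 11:00 PM.
Jul 20 2035 11:00 PM + 17 h = Jul 21 2035 4:00 PM.

Jul 20 2035 11:00 PM, Jul 21 2035 4:00 PM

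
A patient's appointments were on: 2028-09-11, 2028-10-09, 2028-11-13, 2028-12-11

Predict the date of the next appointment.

2029-01-08

Gaps: 28, 35, 28 days — a mix of 28 and 35. Every date is a Monday.
Each is the 2nd Monday of its month.
2nd Monday of January 2029: 2029-01-08.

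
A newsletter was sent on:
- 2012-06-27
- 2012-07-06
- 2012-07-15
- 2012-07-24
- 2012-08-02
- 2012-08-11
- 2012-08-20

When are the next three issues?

Gaps between consecutive events: 9, 9, 9, 9, 9, 9 days — a constant 9-day interval.
2012-08-20 + 9 days = 2012-08-29.
2012-08-29 + 9 days = 2012-09-07.
2012-09-07 + 9 days = 2012-09-16.

2012-08-29, 2012-09-07, 2012-09-16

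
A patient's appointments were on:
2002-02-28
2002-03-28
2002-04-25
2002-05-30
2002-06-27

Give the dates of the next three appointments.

Every date is a Thursday; gaps 28, 28, 35, 28 days.
Each is the last Thursday of its month (at least one falls on the 29th or later, ruling out '4th Thursday').
Last Thursday of July 2002: 2002-07-25.
Last Thursday of August 2002: 2002-08-29.
September 2002 ends with Thursday 2002-09-26.

2002-07-25, 2002-08-29, 2002-09-26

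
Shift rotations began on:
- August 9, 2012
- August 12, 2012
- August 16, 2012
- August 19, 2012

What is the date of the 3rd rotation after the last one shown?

Every event lands on a Thursday or Sunday (gaps cycle 3, 4, 3).
So the schedule is: every Thursday and Sunday.
The following Thursday is August 23, 2012.
The following Sunday is August 26, 2012.
The following Thursday is August 30, 2012.

August 30, 2012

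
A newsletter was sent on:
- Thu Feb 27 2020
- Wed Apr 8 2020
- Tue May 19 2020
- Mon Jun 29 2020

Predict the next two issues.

The spacing is 41, 41, 41 days — always 41 days.
Mon Jun 29 2020 + 41 days = Sun Aug 9 2020.
Sun Aug 9 2020 + 41 days = Sat Sep 19 2020.

Sun Aug 9 2020, Sat Sep 19 2020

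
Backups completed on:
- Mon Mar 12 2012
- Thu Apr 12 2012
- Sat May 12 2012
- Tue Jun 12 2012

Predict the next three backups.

Each date is the 12th; the gaps (31, 30, 31) track the month lengths.
The rule is the 12th of each month.
July 2012: Thu Jul 12 2012.
Next: August 2012 → Sun Aug 12 2012.
September 2012: Wed Sep 12 2012.

Thu Jul 12 2012, Sun Aug 12 2012, Wed Sep 12 2012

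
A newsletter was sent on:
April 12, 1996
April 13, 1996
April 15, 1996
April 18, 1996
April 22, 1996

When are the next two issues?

April 27, 1996; May 3, 1996

Gaps: 1, 2, 3, 4 days — each gap is 1 larger than the previous one.
Next gap: 5 days. April 22, 1996 + 5 days = April 27, 1996.
Next gap: 6 days. April 27, 1996 + 6 days = May 3, 1996.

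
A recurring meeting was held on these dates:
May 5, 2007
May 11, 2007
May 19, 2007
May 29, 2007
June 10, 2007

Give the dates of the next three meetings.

Gaps: 6, 8, 10, 12 days — each gap is 2 larger than the previous one.
Next gap: 14 days. June 10, 2007 + 14 days = June 24, 2007.
Next gap: 16 days. June 24, 2007 + 16 days = July 10, 2007.
Next gap: 18 days. July 10, 2007 + 18 days = July 28, 2007.

June 24, 2007; July 10, 2007; July 28, 2007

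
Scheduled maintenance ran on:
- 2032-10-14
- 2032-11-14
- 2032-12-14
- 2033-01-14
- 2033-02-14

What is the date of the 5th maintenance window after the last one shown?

The day-of-month is always 14 (31, 30, 31, 31 days between events).
So this recurs on the 14th of each month.
March 2033: 2033-03-14.
Next: April 2033 → 2033-04-14.
May 2033: 2033-05-14.
June 2033: 2033-06-14.
July 2033: 2033-07-14.

2033-07-14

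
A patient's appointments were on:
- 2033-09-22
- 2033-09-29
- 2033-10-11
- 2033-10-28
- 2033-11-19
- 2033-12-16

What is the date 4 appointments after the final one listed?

Gaps: 7, 12, 17, 22, 27 days — each gap is 5 larger than the previous one.
Next gap: 32 days. 2033-12-16 + 32 days = 2034-01-17.
Next gap: 37 days. 2034-01-17 + 37 days = 2034-02-23.
Next gap: 42 days. 2034-02-23 + 42 days = 2034-04-06.
Next gap: 47 days. 2034-04-06 + 47 days = 2034-05-23.

2034-05-23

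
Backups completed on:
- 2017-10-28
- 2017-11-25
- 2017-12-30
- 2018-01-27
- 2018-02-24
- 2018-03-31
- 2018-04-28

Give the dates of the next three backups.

2018-05-26, 2018-06-30, 2018-07-28

These are Saturdays with 28, 35, 28, 28, 35, 28-day gaps.
Each is the final Saturday of its month — 2017-12-30 is past the 28th, so '4th Saturday' doesn't fit.
Last Saturday of May 2018: 2018-05-26.
Last Saturday of June 2018: 2018-06-30.
Last Saturday of July 2018: 2018-07-28.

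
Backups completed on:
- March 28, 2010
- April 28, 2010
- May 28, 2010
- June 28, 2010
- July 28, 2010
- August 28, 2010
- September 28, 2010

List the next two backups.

The day-of-month is always 28 (31, 30, 31, 30, 31, 31 days between events).
So this recurs on the 28th of each month.
Next: October 2010 → October 28, 2010.
Next: November 2010 → November 28, 2010.

October 28, 2010; November 28, 2010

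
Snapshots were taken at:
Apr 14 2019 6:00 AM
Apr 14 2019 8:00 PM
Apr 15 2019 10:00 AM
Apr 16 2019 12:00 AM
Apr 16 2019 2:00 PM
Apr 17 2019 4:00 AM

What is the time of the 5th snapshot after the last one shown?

Gaps: 14, 14, 14, 14, 14 hours — each event is 14 hours after the previous one.
Apr 17 2019 4:00 AM + 14 h = Apr 17 2019 6:00 PM.
Apr 17 2019 6:00 PM + 14 h = Apr 18 2019 8:00 AM.
Apr 18 2019 8:00 AM + 14 h = Apr 18 2019 10:00 PM.
Apr 18 2019 10:00 PM + 14 h = Apr 19 2019 12:00 PM.
Apr 19 2019 12:00 PM + 14 h = Apr 20 2019 2:00 AM.

Apr 20 2019 2:00 AM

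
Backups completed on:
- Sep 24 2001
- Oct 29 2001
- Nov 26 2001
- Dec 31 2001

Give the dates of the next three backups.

Jan 28 2002, Feb 25 2002, Mar 25 2002

All Mondays; the gaps (35, 28, 35) vary with month length.
This is the last Monday of each month.
January 2002 ends with Monday Jan 28 2002.
Last Monday of February 2002: Feb 25 2002.
March 2002 ends with Monday Mar 25 2002.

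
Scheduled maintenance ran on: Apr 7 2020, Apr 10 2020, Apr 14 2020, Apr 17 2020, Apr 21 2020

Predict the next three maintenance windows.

The gap pattern 3, 4, 3, 4 repeats every 2 events.
These are the Tuesdays and Fridays of each week.
Next Friday: Apr 24 2020.
Next Tuesday: Apr 28 2020.
Next Friday: May 1 2020.

Apr 24 2020, Apr 28 2020, May 1 2020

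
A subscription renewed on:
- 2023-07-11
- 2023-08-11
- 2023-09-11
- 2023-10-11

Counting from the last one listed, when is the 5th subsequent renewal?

Gaps: 31, 31, 30 days — not constant. Every event is on the 11th of the month.
Pattern: the 11th of each month.
November 2023: 2023-11-11.
December 2023: 2023-12-11.
Next: January 2024 → 2024-01-11.
February 2024: 2024-02-11.
Next: March 2024 → 2024-03-11.

2024-03-11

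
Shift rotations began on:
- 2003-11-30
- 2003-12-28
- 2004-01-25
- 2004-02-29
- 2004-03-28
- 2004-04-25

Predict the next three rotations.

All Sundays; the gaps (28, 28, 35, 28, 28) vary with month length.
This is the last Sunday of each month.
May 2004 ends with Sunday 2004-05-30.
Last Sunday of June 2004: 2004-06-27.
Last Sunday of July 2004: 2004-07-25.

2004-05-30, 2004-06-27, 2004-07-25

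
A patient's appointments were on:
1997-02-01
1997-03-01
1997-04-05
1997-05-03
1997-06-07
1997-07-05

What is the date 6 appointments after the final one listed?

Gaps: 28, 35, 28, 35, 28 days — a mix of 28 and 35. Every date is a Saturday.
Each is the 1st Saturday of its month.
August 1997 — 1st Saturday is 1997-08-02.
1st Saturday of September 1997: 1997-09-06.
October 1997 — 1st Saturday is 1997-10-04.
November 1997 — 1st Saturday is 1997-11-01.
December 1997 — 1st Saturday is 1997-12-06.
January 1998 — 1st Saturday is 1998-01-03.

1998-01-03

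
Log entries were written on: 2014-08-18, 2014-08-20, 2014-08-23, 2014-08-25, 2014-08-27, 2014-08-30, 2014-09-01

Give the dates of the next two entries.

The gap pattern 2, 3, 2, 2, 3, 2 repeats every 3 events.
These are the Mondays, Wednesdays and Saturdays of each week.
The following Wednesday is 2014-09-03.
Next Saturday: 2014-09-06.

2014-09-03, 2014-09-06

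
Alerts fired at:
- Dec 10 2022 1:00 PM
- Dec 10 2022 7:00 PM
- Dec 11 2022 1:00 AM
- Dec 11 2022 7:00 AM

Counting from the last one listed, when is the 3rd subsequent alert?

Dec 12 2022 1:00 AM

Spacing: 6, 6, 6 h — constant 6 h.
Dec 11 2022 7:00 AM + 6 h = Dec 11 2022 1:00 PM.
Dec 11 2022 1:00 PM + 6 h = Dec 11 2022 7:00 PM.
Dec 11 2022 7:00 PM + 6 h = Dec 12 2022 1:00 AM.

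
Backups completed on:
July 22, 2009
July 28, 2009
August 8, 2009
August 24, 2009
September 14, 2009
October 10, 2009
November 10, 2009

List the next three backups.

December 16, 2009; January 26, 2010; March 13, 2010

Intervals are 6, 11, 16, 21, 26, 31 days — an arithmetic progression with common difference 5.
Next gap: 36 days. November 10, 2009 + 36 days = December 16, 2009.
Next gap: 41 days. December 16, 2009 + 41 days = January 26, 2010.
Next gap: 46 days. January 26, 2010 + 46 days = March 13, 2010.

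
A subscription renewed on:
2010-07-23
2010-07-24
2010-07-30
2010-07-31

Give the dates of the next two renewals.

The gap pattern 1, 6, 1 repeats every 2 events.
These are the Fridays and Saturdays of each week.
The following Friday is 2010-08-06.
Next Saturday: 2010-08-07.

2010-08-06, 2010-08-07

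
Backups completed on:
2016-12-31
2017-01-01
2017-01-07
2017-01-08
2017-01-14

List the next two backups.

2017-01-15, 2017-01-21

Gaps: 1, 6, 1, 6 days — not constant, but cyclic with period 2.
The events fall on every Saturday and Sunday.
Next Sunday: 2017-01-15.
Next Saturday: 2017-01-21.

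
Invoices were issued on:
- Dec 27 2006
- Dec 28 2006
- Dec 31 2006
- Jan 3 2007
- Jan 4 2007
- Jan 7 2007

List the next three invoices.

The gap pattern 1, 3, 3, 1, 3 repeats every 3 events.
These are the Wednesdays, Thursdays and Sundays of each week.
The following Wednesday is Jan 10 2007.
Next Thursday: Jan 11 2007.
Next Sunday: Jan 14 2007.

Jan 10 2007, Jan 11 2007, Jan 14 2007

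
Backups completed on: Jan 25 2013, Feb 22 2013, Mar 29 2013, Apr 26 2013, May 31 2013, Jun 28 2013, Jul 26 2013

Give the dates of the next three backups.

Aug 30 2013, Sep 27 2013, Oct 25 2013

Every date is a Friday; gaps 28, 35, 28, 35, 28, 28 days.
Each is the last Friday of its month (at least one falls on the 29th or later, ruling out '4th Friday').
Last Friday of August 2013: Aug 30 2013.
September 2013 ends with Friday Sep 27 2013.
October 2013 ends with Friday Oct 25 2013.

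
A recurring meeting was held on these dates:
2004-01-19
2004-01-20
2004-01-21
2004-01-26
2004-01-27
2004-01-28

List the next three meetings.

Gaps: 1, 1, 5, 1, 1 days — not constant, but cyclic with period 3.
The events fall on every Monday, Tuesday and Wednesday.
The following Monday is 2004-02-02.
The following Tuesday is 2004-02-03.
The following Wednesday is 2004-02-04.

2004-02-02, 2004-02-03, 2004-02-04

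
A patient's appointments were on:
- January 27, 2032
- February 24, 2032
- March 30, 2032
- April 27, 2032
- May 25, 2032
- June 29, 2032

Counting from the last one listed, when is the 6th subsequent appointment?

These are Tuesdays with 28, 35, 28, 28, 35-day gaps.
Each is the final Tuesday of its month — March 30, 2032 is past the 28th, so '4th Tuesday' doesn't fit.
July 2032 ends with Tuesday July 27, 2032.
Last Tuesday of August 2032: August 31, 2032.
Last Tuesday of September 2032: September 28, 2032.
Last Tuesday of October 2032: October 26, 2032.
Last Tuesday of November 2032: November 30, 2032.
December 2032 ends with Tuesday December 28, 2032.

December 28, 2032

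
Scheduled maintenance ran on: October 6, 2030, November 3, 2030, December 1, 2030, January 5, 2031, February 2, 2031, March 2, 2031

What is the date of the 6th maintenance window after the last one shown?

All dates are Sundays, 28, 28, 35, 28, 28 days apart.
Specifically, the 1st Sunday of each month.
April 2031 — 1st Sunday is April 6, 2031.
1st Sunday of May 2031: May 4, 2031.
June 2031 — 1st Sunday is June 1, 2031.
July 2031 — 1st Sunday is July 6, 2031.
1st Sunday of August 2031: August 3, 2031.
September 2031 — 1st Sunday is September 7, 2031.

September 7, 2031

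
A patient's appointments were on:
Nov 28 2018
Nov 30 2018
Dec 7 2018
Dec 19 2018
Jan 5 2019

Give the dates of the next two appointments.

The spacing grows by 5 each time: 2, 7, 12, 17 days.
Next gap: 22 days. Jan 5 2019 + 22 days = Jan 27 2019.
Next gap: 27 days. Jan 27 2019 + 27 days = Feb 23 2019.

Jan 27 2019, Feb 23 2019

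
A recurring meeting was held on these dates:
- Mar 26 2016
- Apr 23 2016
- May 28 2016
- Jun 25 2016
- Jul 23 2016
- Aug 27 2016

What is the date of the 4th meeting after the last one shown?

Dec 24 2016

These are Saturdays at 28- or 35-day spacing (28, 35, 28, 28, 35).
The pattern: 4th Saturday of the month.
September 2016 — 4th Saturday is Sep 24 2016.
4th Saturday of October 2016: Oct 22 2016.
4th Saturday of November 2016: Nov 26 2016.
December 2016 — 4th Saturday is Dec 24 2016.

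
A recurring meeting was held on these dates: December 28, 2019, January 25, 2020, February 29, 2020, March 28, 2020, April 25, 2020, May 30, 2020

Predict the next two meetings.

Every date is a Saturday; gaps 28, 35, 28, 28, 35 days.
Each is the last Saturday of its month (at least one falls on the 29th or later, ruling out '4th Saturday').
June 2020 ends with Saturday June 27, 2020.
Last Saturday of July 2020: July 25, 2020.

June 27, 2020; July 25, 2020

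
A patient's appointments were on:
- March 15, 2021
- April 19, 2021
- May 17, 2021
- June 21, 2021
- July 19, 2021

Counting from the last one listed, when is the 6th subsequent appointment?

Gaps: 35, 28, 35, 28 days — a mix of 28 and 35. Every date is a Monday.
Each is the 3rd Monday of its month.
August 2021 — 3rd Monday is August 16, 2021.
3rd Monday of September 2021: September 20, 2021.
October 2021 — 3rd Monday is October 18, 2021.
November 2021 — 3rd Monday is November 15, 2021.
December 2021 — 3rd Monday is December 20, 2021.
3rd Monday of January 2022: January 17, 2022.

January 17, 2022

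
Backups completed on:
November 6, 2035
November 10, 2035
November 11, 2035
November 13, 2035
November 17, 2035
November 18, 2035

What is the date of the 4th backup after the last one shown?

November 27, 2035

Every event lands on a Tuesday or Saturday or Sunday (gaps cycle 4, 1, 2, 4, 1).
So the schedule is: every Tuesday, Saturday and Sunday.
Next Tuesday: November 20, 2035.
Next Saturday: November 24, 2035.
The following Sunday is November 25, 2035.
Next Tuesday: November 27, 2035.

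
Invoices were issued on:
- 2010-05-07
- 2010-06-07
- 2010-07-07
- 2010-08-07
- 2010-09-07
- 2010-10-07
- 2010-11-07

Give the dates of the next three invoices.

The day-of-month is always 7 (31, 30, 31, 31, 30, 31 days between events).
So this recurs on the 7th of each month.
December 2010: 2010-12-07.
Next: January 2011 → 2011-01-07.
Next: February 2011 → 2011-02-07.

2010-12-07, 2011-01-07, 2011-02-07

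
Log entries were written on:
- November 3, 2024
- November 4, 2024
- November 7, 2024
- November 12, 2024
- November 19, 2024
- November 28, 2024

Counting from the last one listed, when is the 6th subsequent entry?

March 4, 2025

Gaps: 1, 3, 5, 7, 9 days — each gap is 2 larger than the previous one.
Next gap: 11 days. November 28, 2024 + 11 days = December 9, 2024.
Next gap: 13 days. December 9, 2024 + 13 days = December 22, 2024.
Next gap: 15 days. December 22, 2024 + 15 days = January 6, 2025.
Next gap: 17 days. January 6, 2025 + 17 days = January 23, 2025.
Next gap: 19 days. January 23, 2025 + 19 days = February 11, 2025.
Next gap: 21 days. February 11, 2025 + 21 days = March 4, 2025.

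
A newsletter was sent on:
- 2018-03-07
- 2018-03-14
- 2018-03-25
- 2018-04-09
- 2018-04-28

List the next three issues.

2018-05-21, 2018-06-17, 2018-07-18

Intervals are 7, 11, 15, 19 days — an arithmetic progression with common difference 4.
Next gap: 23 days. 2018-04-28 + 23 days = 2018-05-21.
Next gap: 27 days. 2018-05-21 + 27 days = 2018-06-17.
Next gap: 31 days. 2018-06-17 + 31 days = 2018-07-18.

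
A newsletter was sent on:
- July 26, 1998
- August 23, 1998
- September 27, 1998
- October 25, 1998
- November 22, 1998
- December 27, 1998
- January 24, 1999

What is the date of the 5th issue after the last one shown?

June 27, 1999

Gaps: 28, 35, 28, 28, 35, 28 days — a mix of 28 and 35. Every date is a Sunday.
Each is the 4th Sunday of its month.
February 1999 — 4th Sunday is February 28, 1999.
4th Sunday of March 1999: March 28, 1999.
4th Sunday of April 1999: April 25, 1999.
May 1999 — 4th Sunday is May 23, 1999.
4th Sunday of June 1999: June 27, 1999.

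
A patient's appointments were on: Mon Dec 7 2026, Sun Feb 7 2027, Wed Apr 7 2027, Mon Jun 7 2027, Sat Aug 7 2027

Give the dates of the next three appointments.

Each date is the 7th; the gaps (62, 59, 61, 61) track the month lengths.
The rule is the 7th of every 2 months.
October 2027: Thu Oct 7 2027.
December 2027: Tue Dec 7 2027.
Next: February 2028 → Mon Feb 7 2028.

Thu Oct 7 2027, Tue Dec 7 2027, Mon Feb 7 2028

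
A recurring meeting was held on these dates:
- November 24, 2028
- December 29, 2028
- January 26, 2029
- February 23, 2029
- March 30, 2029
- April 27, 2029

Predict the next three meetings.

Every date is a Friday; gaps 35, 28, 28, 35, 28 days.
Each is the last Friday of its month (at least one falls on the 29th or later, ruling out '4th Friday').
Last Friday of May 2029: May 25, 2029.
June 2029 ends with Friday June 29, 2029.
Last Friday of July 2029: July 27, 2029.

May 25, 2029; June 29, 2029; July 27, 2029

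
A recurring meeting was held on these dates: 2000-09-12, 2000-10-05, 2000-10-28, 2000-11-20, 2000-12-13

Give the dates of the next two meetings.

2001-01-05, 2001-01-28

Gaps between consecutive events: 23, 23, 23, 23 days — a constant 23-day interval.
2000-12-13 + 23 days = 2001-01-05.
2001-01-05 + 23 days = 2001-01-28.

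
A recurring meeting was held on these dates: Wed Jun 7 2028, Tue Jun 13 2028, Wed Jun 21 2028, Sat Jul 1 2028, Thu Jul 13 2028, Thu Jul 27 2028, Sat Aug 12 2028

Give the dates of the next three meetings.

Wed Aug 30 2028, Tue Sep 19 2028, Wed Oct 11 2028

The spacing grows by 2 each time: 6, 8, 10, 12, 14, 16 days.
Next gap: 18 days. Sat Aug 12 2028 + 18 days = Wed Aug 30 2028.
Next gap: 20 days. Wed Aug 30 2028 + 20 days = Tue Sep 19 2028.
Next gap: 22 days. Tue Sep 19 2028 + 22 days = Wed Oct 11 2028.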